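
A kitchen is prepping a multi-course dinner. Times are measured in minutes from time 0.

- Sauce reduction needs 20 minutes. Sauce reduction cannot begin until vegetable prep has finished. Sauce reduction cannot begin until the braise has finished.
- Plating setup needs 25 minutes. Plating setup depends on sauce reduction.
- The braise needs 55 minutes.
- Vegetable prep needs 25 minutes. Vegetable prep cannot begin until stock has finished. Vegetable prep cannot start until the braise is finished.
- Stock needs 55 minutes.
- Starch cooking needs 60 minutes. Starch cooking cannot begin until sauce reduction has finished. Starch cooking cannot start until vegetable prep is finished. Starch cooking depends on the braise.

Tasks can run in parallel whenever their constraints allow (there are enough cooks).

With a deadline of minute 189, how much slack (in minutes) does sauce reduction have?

29

The braise has no prerequisites, so it starts at minute 0 and finishes at minute 55.
Nothing blocks stock, so it runs from minute 0 to minute 55.
For vegetable prep: stock (finishes minute 55); the braise (finishes minute 55). Taking the maximum gives a start of minute 55, and it finishes at 55 + 25 = minute 80.
Sauce reduction has to wait for vegetable prep (finishes minute 80); the braise (finishes minute 55). The latest of these is minute 80, so sauce reduction runs minute 80 to 80 + 20 = minute 100.

Working backward from the deadline:
Starch cooking has no dependents, so it just needs to finish by minute 189. Starting by 189 − 60 = minute 129 achieves that.
To finish by minute 189, plating setup (duration 25) must start no later than minute 164.
Sauce reduction feeds starch cooking (must start by minute 129); plating setup (must start by minute 164). Taking the minimum, sauce reduction must finish by minute 129 and start by 129 − 20 = minute 109.
So sauce reduction can start as early as minute 80 and as late as minute 109, giving 109 − 80 = 29 minutes of slack.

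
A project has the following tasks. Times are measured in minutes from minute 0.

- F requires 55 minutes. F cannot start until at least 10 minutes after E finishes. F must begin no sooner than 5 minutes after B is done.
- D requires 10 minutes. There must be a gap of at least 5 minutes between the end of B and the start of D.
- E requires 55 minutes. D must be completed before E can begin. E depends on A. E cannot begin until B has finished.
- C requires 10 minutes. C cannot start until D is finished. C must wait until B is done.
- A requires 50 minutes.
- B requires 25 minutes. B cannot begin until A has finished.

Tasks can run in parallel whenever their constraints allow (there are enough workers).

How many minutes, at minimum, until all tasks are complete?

A has no prerequisites, so it starts at minute 0 and finishes at minute 50.
After A (finishes minute 50), B can start at minute 50 and finishes at minute 75.
D waits on B (finishes minute 75, plus 5-minute gap → minute 80), so it starts at minute 80 and finishes at 80 + 10 = minute 90.
E needs all of D (finishes minute 90); A (finishes minute 50); B (finishes minute 75). That puts its earliest start at minute 90; it finishes at 90 + 55 = minute 145.
For F: E (finishes minute 145, plus 10-minute gap → minute 155); B (finishes minute 75, plus 5-minute gap → minute 80). Taking the maximum gives a start of minute 155, and it finishes at 155 + 55 = minute 210.
C has to wait for D (finishes minute 90); B (finishes minute 75). The latest of these is minute 90, so C runs minute 90 to 90 + 10 = minute 100.
All tasks are finished once the last one completes. Finish times: A at 50, B at 75, C at 100, D at 90, E at 145, F at 210. The latest is minute 210.

210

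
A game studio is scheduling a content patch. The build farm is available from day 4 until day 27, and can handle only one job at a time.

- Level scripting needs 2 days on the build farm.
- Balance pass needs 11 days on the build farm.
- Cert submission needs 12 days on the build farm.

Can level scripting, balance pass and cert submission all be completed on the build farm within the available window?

No

The build farm window is 27 − 4 = 23 days.
Running back to back, the jobs need 2 + 11 + 12 = 25 days on the build farm.
Since 25 > 23, they cannot all fit.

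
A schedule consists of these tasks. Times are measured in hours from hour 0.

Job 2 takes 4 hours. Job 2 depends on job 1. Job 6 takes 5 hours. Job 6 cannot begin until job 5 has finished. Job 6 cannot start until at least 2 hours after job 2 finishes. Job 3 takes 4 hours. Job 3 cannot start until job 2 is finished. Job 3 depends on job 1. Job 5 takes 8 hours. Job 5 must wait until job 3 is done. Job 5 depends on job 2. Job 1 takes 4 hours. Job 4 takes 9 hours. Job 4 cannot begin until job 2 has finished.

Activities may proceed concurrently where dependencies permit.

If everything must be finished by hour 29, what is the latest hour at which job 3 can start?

Job 6 has no dependents, so it just needs to finish by hour 29. Starting by 29 − 5 = hour 24 achieves that.
Job 5 feeds into job 6 (must start by hour 24); so job 5 must finish by hour 24 and therefore start by hour 16.
Job 3 has to be done before job 5 (must start by hour 16). That means finishing by hour 16, i.e. starting by 16 − 4 = hour 12.

12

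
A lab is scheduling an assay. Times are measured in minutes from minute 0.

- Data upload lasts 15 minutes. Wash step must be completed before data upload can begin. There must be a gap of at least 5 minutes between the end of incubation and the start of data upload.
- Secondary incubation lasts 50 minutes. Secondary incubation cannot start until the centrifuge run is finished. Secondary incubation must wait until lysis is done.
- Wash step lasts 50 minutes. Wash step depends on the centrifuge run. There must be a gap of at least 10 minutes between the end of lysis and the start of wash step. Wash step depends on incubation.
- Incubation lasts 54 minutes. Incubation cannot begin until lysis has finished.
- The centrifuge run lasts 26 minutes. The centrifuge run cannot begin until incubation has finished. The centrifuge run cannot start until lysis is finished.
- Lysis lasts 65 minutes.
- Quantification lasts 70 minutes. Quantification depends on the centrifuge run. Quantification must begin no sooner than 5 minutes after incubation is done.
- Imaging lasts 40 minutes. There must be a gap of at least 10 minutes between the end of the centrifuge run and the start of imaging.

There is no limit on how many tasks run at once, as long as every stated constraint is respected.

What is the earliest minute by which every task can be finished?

215

Nothing blocks lysis, so it runs from minute 0 to minute 65.
Incubation cannot begin until lysis (finishes minute 65). It runs from minute 65 to 65 + 54 = minute 119.
The centrifuge run has to wait for incubation (finishes minute 119); lysis (finishes minute 65). The latest of these is minute 119, so the centrifuge run runs minute 119 to 119 + 26 = minute 145.
Quantification needs all of the centrifuge run (finishes minute 145); incubation (finishes minute 119, plus 5-minute gap → minute 124). That puts its earliest start at minute 145; it finishes at 145 + 70 = minute 215.
After the centrifuge run (finishes minute 145, plus 10-minute gap → minute 155), imaging can start at minute 155 and finishes at minute 195.
Secondary incubation cannot start until the centrifuge run (finishes minute 145); lysis (finishes minute 65). The controlling bound is minute 145, so secondary incubation finishes at 145 + 50 = minute 195.
Wash step cannot start until the centrifuge run (finishes minute 145); lysis (finishes minute 65, plus 10-minute gap → minute 75); incubation (finishes minute 119). The controlling bound is minute 145, so wash step finishes at 145 + 50 = minute 195.
For data upload: wash step (finishes minute 195); incubation (finishes minute 119, plus 5-minute gap → minute 124). Taking the maximum gives a start of minute 195, and it finishes at 195 + 15 = minute 210.
All tasks are finished once the last one completes. Finish times: Lysis at 65, Incubation at 119, The centrifuge run at 145, Wash step at 195, Secondary incubation at 195, Imaging at 195, Quantification at 215, Data upload at 210. The latest is minute 215.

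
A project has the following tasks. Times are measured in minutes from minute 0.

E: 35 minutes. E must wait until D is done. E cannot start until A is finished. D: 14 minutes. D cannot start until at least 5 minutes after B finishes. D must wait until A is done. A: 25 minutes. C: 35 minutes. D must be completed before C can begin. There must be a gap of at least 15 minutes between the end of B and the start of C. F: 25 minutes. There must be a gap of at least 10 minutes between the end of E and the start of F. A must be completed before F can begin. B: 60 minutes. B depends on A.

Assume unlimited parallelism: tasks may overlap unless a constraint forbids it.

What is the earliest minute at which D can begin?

90

A can start immediately at minute 0; it finishes at minute 25.
After A (finishes minute 25), B can start at minute 25 and finishes at minute 85.
D waits on B (finishes minute 85, plus 5-minute gap → minute 90); A (finishes minute 25). The latest of these is minute 90, which is the earliest D can start.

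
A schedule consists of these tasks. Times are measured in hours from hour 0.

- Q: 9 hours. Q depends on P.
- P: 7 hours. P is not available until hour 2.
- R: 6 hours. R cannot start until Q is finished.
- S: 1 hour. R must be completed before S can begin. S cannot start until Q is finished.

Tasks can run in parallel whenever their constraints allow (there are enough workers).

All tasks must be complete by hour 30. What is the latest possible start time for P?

7

Nothing follows S; the deadline of hour 30 is its only limit. It must start by 30 − 1 = hour 29.
R has to be done before S (must start by hour 29). That means finishing by hour 29, i.e. starting by 29 − 6 = hour 23.
Q feeds R (must start by hour 23); S (must start by hour 29). Taking the minimum, Q must finish by hour 23 and start by 23 − 9 = hour 14.
P feeds into Q (must start by hour 14); so P must finish by hour 14 and therefore start by hour 7.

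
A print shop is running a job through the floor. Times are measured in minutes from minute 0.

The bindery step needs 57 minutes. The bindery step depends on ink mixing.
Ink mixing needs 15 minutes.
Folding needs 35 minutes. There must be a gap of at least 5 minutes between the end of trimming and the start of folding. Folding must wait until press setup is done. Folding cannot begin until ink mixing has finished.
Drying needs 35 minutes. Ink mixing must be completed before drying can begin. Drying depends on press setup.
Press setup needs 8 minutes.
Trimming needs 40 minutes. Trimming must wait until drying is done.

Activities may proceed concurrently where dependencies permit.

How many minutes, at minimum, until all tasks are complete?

Nothing blocks press setup, so it runs from minute 0 to minute 8.
Ink mixing can start immediately at minute 0; it finishes at minute 15.
After ink mixing (finishes minute 15), the bindery step can start at minute 15 and finishes at minute 72.
For drying: ink mixing (finishes minute 15); press setup (finishes minute 8). Taking the maximum gives a start of minute 15, and it finishes at 15 + 35 = minute 50.
Trimming cannot begin until drying (finishes minute 50). It runs from minute 50 to 50 + 40 = minute 90.
Folding needs all of trimming (finishes minute 90, plus 5-minute gap → minute 95); press setup (finishes minute 8); ink mixing (finishes minute 15). That puts its earliest start at minute 95; it finishes at 95 + 35 = minute 130.
All tasks are finished once the last one completes. Finish times: Ink mixing at 15, Press setup at 8, Drying at 50, Trimming at 90, Folding at 130, The bindery step at 72. The latest is minute 130.

130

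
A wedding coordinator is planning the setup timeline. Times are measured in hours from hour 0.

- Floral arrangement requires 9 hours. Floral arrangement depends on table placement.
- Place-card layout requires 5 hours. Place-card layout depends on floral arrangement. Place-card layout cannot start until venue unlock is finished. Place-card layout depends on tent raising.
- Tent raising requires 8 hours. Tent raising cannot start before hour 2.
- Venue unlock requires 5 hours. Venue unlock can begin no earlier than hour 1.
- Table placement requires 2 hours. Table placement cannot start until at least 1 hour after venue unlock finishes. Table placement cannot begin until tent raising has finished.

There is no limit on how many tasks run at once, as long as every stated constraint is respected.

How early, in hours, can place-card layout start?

21

After its own release at hour 2, tent raising can start at hour 2 and finishes at hour 10.
After its own release at hour 1, venue unlock can start at hour 1 and finishes at hour 6.
Table placement needs all of venue unlock (finishes hour 6, plus 1-hour gap → hour 7); tent raising (finishes hour 10). That puts its earliest start at hour 10; it finishes at 10 + 2 = hour 12.
Floral arrangement waits on table placement (finishes hour 12), so it starts at hour 12 and finishes at 12 + 9 = hour 21.
Place-card layout waits on floral arrangement (finishes hour 21); venue unlock (finishes hour 6); tent raising (finishes hour 10). The latest of these is hour 21, which is the earliest place-card layout can start.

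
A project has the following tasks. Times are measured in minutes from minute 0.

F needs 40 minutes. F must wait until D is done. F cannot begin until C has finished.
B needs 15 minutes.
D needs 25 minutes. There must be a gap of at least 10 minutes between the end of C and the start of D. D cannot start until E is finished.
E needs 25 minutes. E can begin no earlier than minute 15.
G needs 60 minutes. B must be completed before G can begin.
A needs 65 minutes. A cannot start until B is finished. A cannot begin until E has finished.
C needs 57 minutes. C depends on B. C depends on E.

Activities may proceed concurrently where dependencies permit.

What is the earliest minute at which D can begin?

After its own release at minute 15, E can start at minute 15 and finishes at minute 40.
B has no prerequisites, so it starts at minute 0 and finishes at minute 15.
C has to wait for B (finishes minute 15); E (finishes minute 40). The latest of these is minute 40, so C runs minute 40 to 40 + 57 = minute 97.
D waits on C (finishes minute 97, plus 10-minute gap → minute 107); E (finishes minute 40). The latest of these is minute 107, which is the earliest D can start.

107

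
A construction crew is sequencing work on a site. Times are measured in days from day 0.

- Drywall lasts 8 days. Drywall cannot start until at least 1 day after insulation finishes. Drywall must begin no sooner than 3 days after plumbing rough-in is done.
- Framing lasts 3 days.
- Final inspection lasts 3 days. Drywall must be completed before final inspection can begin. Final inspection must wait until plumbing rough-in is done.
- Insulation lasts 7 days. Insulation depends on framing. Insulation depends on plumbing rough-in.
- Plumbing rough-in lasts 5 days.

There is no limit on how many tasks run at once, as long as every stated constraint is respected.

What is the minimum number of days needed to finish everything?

Nothing blocks plumbing rough-in, so it runs from day 0 to day 5.
Framing can start immediately at day 0; it finishes at day 3.
Insulation has to wait for framing (finishes day 3); plumbing rough-in (finishes day 5). The latest of these is day 5, so insulation runs day 5 to 5 + 7 = day 12.
Drywall has to wait for insulation (finishes day 12, plus 1-day gap → day 13); plumbing rough-in (finishes day 5, plus 3-day gap → day 8). The latest of these is day 13, so drywall runs day 13 to 13 + 8 = day 21.
Final inspection has to wait for drywall (finishes day 21); plumbing rough-in (finishes day 5). The latest of these is day 21, so final inspection runs day 21 to 21 + 3 = day 24.
All tasks are finished once the last one completes. Finish times: Framing at 3, Plumbing rough-in at 5, Insulation at 12, Drywall at 21, Final inspection at 24. The latest is day 24.

24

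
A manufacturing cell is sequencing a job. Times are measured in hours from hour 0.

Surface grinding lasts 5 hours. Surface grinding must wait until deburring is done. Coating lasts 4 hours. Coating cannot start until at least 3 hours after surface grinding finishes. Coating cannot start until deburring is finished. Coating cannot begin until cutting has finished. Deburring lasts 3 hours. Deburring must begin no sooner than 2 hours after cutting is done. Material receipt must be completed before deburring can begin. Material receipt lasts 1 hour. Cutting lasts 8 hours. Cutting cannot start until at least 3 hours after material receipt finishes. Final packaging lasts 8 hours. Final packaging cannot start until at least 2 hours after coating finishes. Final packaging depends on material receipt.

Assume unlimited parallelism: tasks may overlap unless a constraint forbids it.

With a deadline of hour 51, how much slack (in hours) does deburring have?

Nothing blocks material receipt, so it runs from hour 0 to hour 1.
After material receipt (finishes hour 1, plus 3-hour gap → hour 4), cutting can start at hour 4 and finishes at hour 12.
Deburring cannot start until cutting (finishes hour 12, plus 2-hour gap → hour 14); material receipt (finishes hour 1). The controlling bound is hour 14, so deburring finishes at 14 + 3 = hour 17.

Working backward from the deadline:
Final packaging must finish by hour 51; it takes 8 hours, so it must start by 51 − 8 = hour 43.
Coating feeds into final packaging (must start by hour 43, minus 2-hour gap → hour 41); so coating must finish by hour 41 and therefore start by hour 37.
Surface grinding feeds into coating (must start by hour 37, minus 3-hour gap → hour 34); so surface grinding must finish by hour 34 and therefore start by hour 29.
Deburring must finish in time for surface grinding (must start by hour 29); coating (must start by hour 37). The tightest is hour 29, so deburring must start by 29 − 3 = hour 26.
So deburring can start as early as hour 14 and as late as hour 26, giving 26 − 14 = 12 hours of slack.

12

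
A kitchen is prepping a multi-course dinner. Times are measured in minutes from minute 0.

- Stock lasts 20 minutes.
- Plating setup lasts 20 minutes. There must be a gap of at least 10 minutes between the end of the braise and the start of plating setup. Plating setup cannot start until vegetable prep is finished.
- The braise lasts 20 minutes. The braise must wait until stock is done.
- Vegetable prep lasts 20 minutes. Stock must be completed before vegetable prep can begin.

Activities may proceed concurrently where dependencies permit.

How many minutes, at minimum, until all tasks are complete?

70

Stock has no prerequisites, so it starts at minute 0 and finishes at minute 20.
Vegetable prep waits on stock (finishes minute 20), so it starts at minute 20 and finishes at 20 + 20 = minute 40.
After stock (finishes minute 20), the braise can start at minute 20 and finishes at minute 40.
For plating setup: the braise (finishes minute 40, plus 10-minute gap → minute 50); vegetable prep (finishes minute 40). Taking the maximum gives a start of minute 50, and it finishes at 50 + 20 = minute 70.
All tasks are finished once the last one completes. Finish times: Stock at 20, The braise at 40, Vegetable prep at 40, Plating setup at 70. The latest is minute 70.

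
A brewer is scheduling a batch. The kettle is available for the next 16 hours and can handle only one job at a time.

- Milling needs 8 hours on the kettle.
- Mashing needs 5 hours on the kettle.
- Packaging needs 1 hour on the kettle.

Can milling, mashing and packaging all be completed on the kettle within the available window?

Yes

Running back to back, the jobs need 8 + 5 + 1 = 14 hours on the kettle.
Since 14 ≤ 16, they fit within the window.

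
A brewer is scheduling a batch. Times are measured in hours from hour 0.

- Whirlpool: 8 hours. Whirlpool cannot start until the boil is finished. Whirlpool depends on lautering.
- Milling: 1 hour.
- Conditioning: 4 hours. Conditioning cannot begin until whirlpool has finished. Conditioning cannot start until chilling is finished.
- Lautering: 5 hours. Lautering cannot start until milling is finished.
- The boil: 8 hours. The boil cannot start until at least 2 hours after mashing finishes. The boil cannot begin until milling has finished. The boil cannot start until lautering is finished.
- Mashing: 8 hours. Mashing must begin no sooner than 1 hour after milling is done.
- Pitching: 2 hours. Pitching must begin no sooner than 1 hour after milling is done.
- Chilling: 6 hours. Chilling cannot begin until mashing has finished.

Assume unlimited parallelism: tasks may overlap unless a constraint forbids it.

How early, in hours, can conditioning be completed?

Milling can start immediately at hour 0; it finishes at hour 1.
After milling (finishes hour 1), lautering can start at hour 1 and finishes at hour 6.
Mashing cannot begin until milling (finishes hour 1, plus 1-hour gap → hour 2). It runs from hour 2 to 2 + 8 = hour 10.
Chilling cannot begin until mashing (finishes hour 10). It runs from hour 10 to 10 + 6 = hour 16.
For the boil: mashing (finishes hour 10, plus 2-hour gap → hour 12); milling (finishes hour 1); lautering (finishes hour 6). Taking the maximum gives a start of hour 12, and it finishes at 12 + 8 = hour 20.
Whirlpool cannot start until the boil (finishes hour 20); lautering (finishes hour 6). The controlling bound is hour 20, so whirlpool finishes at 20 + 8 = hour 28.
Conditioning cannot start until whirlpool (finishes hour 28); chilling (finishes hour 16). The controlling bound is hour 28, so conditioning finishes at 28 + 4 = hour 32.

32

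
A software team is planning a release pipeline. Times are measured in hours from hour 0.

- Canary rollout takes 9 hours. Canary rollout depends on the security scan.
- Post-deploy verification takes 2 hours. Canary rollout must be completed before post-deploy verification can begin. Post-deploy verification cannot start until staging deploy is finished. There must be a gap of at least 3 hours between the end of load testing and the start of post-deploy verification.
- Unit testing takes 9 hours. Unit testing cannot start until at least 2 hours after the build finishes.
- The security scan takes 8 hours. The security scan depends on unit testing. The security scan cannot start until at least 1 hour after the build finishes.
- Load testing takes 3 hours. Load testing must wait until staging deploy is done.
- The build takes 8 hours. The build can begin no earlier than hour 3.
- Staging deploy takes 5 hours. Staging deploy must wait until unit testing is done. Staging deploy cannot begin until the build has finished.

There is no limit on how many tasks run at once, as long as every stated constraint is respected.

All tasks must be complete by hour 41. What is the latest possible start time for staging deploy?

Post-deploy verification must finish by hour 41; it takes 2 hours, so it must start by 41 − 2 = hour 39.
Load testing feeds into post-deploy verification (must start by hour 39, minus 3-hour gap → hour 36); so load testing must finish by hour 36 and therefore start by hour 33.
Staging deploy feeds load testing (must start by hour 33); post-deploy verification (must start by hour 39). Taking the minimum, staging deploy must finish by hour 33 and start by 33 − 5 = hour 28.

28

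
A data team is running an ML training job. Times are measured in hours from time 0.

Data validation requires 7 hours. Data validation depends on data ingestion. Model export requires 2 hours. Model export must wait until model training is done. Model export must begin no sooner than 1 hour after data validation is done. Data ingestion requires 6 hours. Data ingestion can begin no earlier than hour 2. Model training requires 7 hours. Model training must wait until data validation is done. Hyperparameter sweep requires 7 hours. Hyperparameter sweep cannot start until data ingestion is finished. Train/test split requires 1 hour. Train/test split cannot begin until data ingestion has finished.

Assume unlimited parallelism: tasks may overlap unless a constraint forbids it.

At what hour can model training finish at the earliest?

22

After its own release at hour 2, data ingestion can start at hour 2 and finishes at hour 8.
Data validation waits on data ingestion (finishes hour 8), so it starts at hour 8 and finishes at 8 + 7 = hour 15.
After data validation (finishes hour 15), model training can start at hour 15 and finishes at hour 22.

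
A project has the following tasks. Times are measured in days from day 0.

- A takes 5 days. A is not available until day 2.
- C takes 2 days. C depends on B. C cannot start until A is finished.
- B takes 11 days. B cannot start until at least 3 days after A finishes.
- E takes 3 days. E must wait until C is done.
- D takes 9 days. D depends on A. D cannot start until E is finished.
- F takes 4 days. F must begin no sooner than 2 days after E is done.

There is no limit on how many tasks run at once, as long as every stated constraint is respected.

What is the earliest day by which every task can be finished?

35

A cannot begin until its own release at day 2. It runs from day 2 to 2 + 5 = day 7.
B waits on A (finishes day 7, plus 3-day gap → day 10), so it starts at day 10 and finishes at 10 + 11 = day 21.
C has to wait for B (finishes day 21); A (finishes day 7). The latest of these is day 21, so C runs day 21 to 21 + 2 = day 23.
E waits on C (finishes day 23), so it starts at day 23 and finishes at 23 + 3 = day 26.
F waits on E (finishes day 26, plus 2-day gap → day 28), so it starts at day 28 and finishes at 28 + 4 = day 32.
D needs all of A (finishes day 7); E (finishes day 26). That puts its earliest start at day 26; it finishes at 26 + 9 = day 35.
All tasks are finished once the last one completes. Finish times: A at 7, B at 21, C at 23, D at 35, E at 26, F at 32. The latest is day 35.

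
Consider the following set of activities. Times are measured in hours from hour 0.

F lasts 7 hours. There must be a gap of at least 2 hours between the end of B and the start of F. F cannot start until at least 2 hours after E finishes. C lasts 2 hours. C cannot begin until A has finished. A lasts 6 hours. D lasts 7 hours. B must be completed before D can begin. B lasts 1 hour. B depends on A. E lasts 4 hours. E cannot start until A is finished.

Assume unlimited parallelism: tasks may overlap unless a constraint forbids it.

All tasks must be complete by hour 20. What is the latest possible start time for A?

D must finish by hour 20; it takes 7 hours, so it must start by 20 − 7 = hour 13.
To finish by hour 20, F (duration 7) must start no later than hour 13.
For B: D (must start by hour 13); F (must start by hour 13, minus 2-hour gap → hour 11). The most restrictive is hour 11; with a 1-hour duration, B must start by hour 10.
Nothing follows C; the deadline of hour 20 is its only limit. It must start by 20 − 2 = hour 18.
E must finish before F (must start by hour 13, minus 2-hour gap → hour 11). With a 4-hour duration, E must start by 11 − 4 = hour 7.
A feeds B (must start by hour 10); C (must start by hour 18); E (must start by hour 7). Taking the minimum, A must finish by hour 7 and start by 7 − 6 = hour 1.

1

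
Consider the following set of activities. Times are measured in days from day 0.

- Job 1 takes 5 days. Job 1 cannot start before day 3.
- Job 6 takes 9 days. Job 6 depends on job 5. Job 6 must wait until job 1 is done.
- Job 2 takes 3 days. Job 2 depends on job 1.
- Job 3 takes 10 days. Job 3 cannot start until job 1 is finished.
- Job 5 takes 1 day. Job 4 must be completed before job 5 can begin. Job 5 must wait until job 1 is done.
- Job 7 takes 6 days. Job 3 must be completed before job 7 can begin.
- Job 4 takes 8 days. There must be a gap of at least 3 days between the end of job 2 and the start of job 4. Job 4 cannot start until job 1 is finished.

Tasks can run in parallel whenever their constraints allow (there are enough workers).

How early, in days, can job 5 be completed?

After its own release at day 3, job 1 can start at day 3 and finishes at day 8.
Job 2 waits on job 1 (finishes day 8), so it starts at day 8 and finishes at 8 + 3 = day 11.
Job 4 has to wait for job 2 (finishes day 11, plus 3-day gap → day 14); job 1 (finishes day 8). The latest of these is day 14, so job 4 runs day 14 to 14 + 8 = day 22.
Job 5 has to wait for job 4 (finishes day 22); job 1 (finishes day 8). The latest of these is day 22, so job 5 runs day 22 to 22 + 1 = day 23.

23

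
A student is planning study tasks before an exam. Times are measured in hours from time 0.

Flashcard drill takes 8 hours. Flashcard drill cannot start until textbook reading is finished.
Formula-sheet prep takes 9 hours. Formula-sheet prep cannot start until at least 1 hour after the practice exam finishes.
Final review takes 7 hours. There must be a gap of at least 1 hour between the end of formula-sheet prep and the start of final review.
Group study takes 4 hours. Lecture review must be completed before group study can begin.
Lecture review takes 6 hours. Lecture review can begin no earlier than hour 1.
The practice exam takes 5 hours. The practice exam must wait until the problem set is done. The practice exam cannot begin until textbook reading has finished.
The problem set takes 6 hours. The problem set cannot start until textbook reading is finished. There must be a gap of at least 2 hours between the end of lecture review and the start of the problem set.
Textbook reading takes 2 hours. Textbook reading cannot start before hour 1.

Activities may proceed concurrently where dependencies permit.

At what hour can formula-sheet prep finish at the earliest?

Lecture review cannot begin until its own release at hour 1. It runs from hour 1 to 1 + 6 = hour 7.
Textbook reading waits on its own release at hour 1, so it starts at hour 1 and finishes at 1 + 2 = hour 3.
The problem set has to wait for textbook reading (finishes hour 3); lecture review (finishes hour 7, plus 2-hour gap → hour 9). The latest of these is hour 9, so the problem set runs hour 9 to 9 + 6 = hour 15.
The practice exam has to wait for the problem set (finishes hour 15); textbook reading (finishes hour 3). The latest of these is hour 15, so the practice exam runs hour 15 to 15 + 5 = hour 20.
After the practice exam (finishes hour 20, plus 1-hour gap → hour 21), formula-sheet prep can start at hour 21 and finishes at hour 30.

30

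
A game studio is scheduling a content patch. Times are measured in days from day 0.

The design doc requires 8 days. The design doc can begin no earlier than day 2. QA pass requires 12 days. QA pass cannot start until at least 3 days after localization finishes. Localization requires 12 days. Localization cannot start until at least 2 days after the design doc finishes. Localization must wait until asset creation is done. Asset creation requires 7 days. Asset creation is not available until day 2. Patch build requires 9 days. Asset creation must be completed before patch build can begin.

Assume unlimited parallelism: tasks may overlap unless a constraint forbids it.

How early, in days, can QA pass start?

Asset creation cannot begin until its own release at day 2. It runs from day 2 to 2 + 7 = day 9.
The design doc cannot begin until its own release at day 2. It runs from day 2 to 2 + 8 = day 10.
For localization: the design doc (finishes day 10, plus 2-day gap → day 12); asset creation (finishes day 9). Taking the maximum gives a start of day 12, and it finishes at 12 + 12 = day 24.
QA pass waits on localization (finishes day 24, plus 3-day gap → day 27), so the earliest it can start is day 27.

27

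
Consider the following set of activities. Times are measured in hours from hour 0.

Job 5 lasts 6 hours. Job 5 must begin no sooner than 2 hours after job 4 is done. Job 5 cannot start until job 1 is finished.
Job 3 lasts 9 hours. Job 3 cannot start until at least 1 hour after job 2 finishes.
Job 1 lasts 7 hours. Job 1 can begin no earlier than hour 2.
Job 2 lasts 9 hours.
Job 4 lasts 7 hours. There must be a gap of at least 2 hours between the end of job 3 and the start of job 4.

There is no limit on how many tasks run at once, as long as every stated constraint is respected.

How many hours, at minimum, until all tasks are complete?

36

Nothing blocks job 2, so it runs from hour 0 to hour 9.
Job 3 cannot begin until job 2 (finishes hour 9, plus 1-hour gap → hour 10). It runs from hour 10 to 10 + 9 = hour 19.
After job 3 (finishes hour 19, plus 2-hour gap → hour 21), job 4 can start at hour 21 and finishes at hour 28.
Job 1 waits on its own release at hour 2, so it starts at hour 2 and finishes at 2 + 7 = hour 9.
Job 5 has to wait for job 4 (finishes hour 28, plus 2-hour gap → hour 30); job 1 (finishes hour 9). The latest of these is hour 30, so job 5 runs hour 30 to 30 + 6 = hour 36.
All tasks are finished once the last one completes. Finish times: Job 1 at 9, Job 2 at 9, Job 3 at 19, Job 4 at 28, Job 5 at 36. The latest is hour 36.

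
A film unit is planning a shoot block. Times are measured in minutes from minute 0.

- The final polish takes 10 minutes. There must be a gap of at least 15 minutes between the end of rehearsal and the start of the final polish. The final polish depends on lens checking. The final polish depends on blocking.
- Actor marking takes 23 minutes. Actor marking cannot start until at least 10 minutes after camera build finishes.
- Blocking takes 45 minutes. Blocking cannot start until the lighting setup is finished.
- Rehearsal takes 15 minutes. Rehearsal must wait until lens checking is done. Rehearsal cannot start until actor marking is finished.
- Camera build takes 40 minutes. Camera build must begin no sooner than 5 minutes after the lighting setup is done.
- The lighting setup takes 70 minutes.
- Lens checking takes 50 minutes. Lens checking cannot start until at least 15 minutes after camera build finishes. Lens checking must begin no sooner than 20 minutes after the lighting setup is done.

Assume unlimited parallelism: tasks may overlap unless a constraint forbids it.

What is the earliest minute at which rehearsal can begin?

The lighting setup has no prerequisites, so it starts at minute 0 and finishes at minute 70.
Camera build waits on the lighting setup (finishes minute 70, plus 5-minute gap → minute 75), so it starts at minute 75 and finishes at 75 + 40 = minute 115.
After camera build (finishes minute 115, plus 10-minute gap → minute 125), actor marking can start at minute 125 and finishes at minute 148.
Lens checking has to wait for camera build (finishes minute 115, plus 15-minute gap → minute 130); the lighting setup (finishes minute 70, plus 20-minute gap → minute 90). The latest of these is minute 130, so lens checking runs minute 130 to 130 + 50 = minute 180.
Rehearsal waits on lens checking (finishes minute 180); actor marking (finishes minute 148). The latest of these is minute 180, which is the earliest rehearsal can start.

180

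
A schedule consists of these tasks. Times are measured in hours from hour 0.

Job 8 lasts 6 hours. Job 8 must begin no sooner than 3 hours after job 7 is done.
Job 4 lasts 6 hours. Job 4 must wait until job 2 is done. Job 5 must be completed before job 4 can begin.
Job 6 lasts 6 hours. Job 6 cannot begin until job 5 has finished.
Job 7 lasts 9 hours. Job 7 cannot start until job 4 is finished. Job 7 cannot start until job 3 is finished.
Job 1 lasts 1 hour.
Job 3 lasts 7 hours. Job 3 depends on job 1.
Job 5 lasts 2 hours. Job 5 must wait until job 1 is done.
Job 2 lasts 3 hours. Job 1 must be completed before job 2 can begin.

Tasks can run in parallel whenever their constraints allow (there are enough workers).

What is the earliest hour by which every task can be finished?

28

Job 1 has no prerequisites, so it starts at hour 0 and finishes at hour 1.
Job 5 waits on job 1 (finishes hour 1), so it starts at hour 1 and finishes at 1 + 2 = hour 3.
After job 5 (finishes hour 3), job 6 can start at hour 3 and finishes at hour 9.
Job 3 cannot begin until job 1 (finishes hour 1). It runs from hour 1 to 1 + 7 = hour 8.
Job 2 waits on job 1 (finishes hour 1), so it starts at hour 1 and finishes at 1 + 3 = hour 4.
Job 4 needs all of job 2 (finishes hour 4); job 5 (finishes hour 3). That puts its earliest start at hour 4; it finishes at 4 + 6 = hour 10.
Job 7 needs all of job 4 (finishes hour 10); job 3 (finishes hour 8). That puts its earliest start at hour 10; it finishes at 10 + 9 = hour 19.
After job 7 (finishes hour 19, plus 3-hour gap → hour 22), job 8 can start at hour 22 and finishes at hour 28.
All tasks are finished once the last one completes. Finish times: Job 1 at 1, Job 2 at 4, Job 3 at 8, Job 4 at 10, Job 5 at 3, Job 6 at 9, Job 7 at 19, Job 8 at 28. The latest is hour 28.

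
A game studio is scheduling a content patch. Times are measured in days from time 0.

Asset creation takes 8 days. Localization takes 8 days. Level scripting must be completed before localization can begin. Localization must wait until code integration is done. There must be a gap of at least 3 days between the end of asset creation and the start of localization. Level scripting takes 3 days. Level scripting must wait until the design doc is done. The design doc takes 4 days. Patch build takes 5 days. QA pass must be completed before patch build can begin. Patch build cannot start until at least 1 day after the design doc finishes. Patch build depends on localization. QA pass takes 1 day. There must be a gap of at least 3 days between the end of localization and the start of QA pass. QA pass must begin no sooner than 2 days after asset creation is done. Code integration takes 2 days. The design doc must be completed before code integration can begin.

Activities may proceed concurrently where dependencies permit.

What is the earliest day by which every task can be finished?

28

Asset creation can start immediately at day 0; it finishes at day 8.
The design doc has no prerequisites, so it starts at day 0 and finishes at day 4.
Code integration waits on the design doc (finishes day 4), so it starts at day 4 and finishes at 4 + 2 = day 6.
Level scripting waits on the design doc (finishes day 4), so it starts at day 4 and finishes at 4 + 3 = day 7.
Localization cannot start until level scripting (finishes day 7); code integration (finishes day 6); asset creation (finishes day 8, plus 3-day gap → day 11). The controlling bound is day 11, so localization finishes at 11 + 8 = day 19.
QA pass needs all of localization (finishes day 19, plus 3-day gap → day 22); asset creation (finishes day 8, plus 2-day gap → day 10). That puts its earliest start at day 22; it finishes at 22 + 1 = day 23.
Patch build cannot start until QA pass (finishes day 23); the design doc (finishes day 4, plus 1-day gap → day 5); localization (finishes day 19). The controlling bound is day 23, so patch build finishes at 23 + 5 = day 28.
All tasks are finished once the last one completes. Finish times: The design doc at 4, Asset creation at 8, Level scripting at 7, Code integration at 6, Localization at 19, QA pass at 23, Patch build at 28. The latest is day 28.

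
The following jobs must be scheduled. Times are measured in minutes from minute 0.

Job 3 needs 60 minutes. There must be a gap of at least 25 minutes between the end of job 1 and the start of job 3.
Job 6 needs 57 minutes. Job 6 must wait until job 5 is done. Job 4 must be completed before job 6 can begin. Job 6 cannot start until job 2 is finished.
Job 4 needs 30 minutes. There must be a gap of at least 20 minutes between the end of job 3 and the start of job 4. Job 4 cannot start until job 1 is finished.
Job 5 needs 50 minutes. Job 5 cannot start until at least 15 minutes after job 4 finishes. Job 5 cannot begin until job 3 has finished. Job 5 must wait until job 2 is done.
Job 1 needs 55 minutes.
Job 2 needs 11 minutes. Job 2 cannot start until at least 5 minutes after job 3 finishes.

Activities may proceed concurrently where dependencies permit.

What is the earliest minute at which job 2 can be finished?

Nothing blocks job 1, so it runs from minute 0 to minute 55.
After job 1 (finishes minute 55, plus 25-minute gap → minute 80), job 3 can start at minute 80 and finishes at minute 140.
After job 3 (finishes minute 140, plus 5-minute gap → minute 145), job 2 can start at minute 145 and finishes at minute 156.

156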